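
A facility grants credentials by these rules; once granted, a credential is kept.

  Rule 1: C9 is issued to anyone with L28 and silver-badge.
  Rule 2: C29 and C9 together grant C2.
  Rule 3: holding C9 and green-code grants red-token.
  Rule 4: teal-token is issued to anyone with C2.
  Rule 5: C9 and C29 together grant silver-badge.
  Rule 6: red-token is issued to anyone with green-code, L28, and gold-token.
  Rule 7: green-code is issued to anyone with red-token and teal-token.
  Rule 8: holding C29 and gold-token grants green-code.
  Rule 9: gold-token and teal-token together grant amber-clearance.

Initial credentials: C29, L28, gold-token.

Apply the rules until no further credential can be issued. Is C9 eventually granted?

C9 would need L28 and silver-badge (Rule 1), but silver-badge is never granted.

No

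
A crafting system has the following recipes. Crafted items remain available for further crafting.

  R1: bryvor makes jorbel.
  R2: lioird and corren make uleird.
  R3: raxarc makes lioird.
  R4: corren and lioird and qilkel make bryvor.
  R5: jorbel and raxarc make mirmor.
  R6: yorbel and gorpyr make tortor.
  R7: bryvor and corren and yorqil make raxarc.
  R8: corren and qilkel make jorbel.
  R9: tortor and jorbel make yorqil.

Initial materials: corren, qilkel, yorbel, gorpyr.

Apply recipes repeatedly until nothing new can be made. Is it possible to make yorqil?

Yes

Using R8, corren and qilkel make jorbel.
Using R6, yorbel and gorpyr make tortor.
Using R9, tortor and jorbel make yorqil.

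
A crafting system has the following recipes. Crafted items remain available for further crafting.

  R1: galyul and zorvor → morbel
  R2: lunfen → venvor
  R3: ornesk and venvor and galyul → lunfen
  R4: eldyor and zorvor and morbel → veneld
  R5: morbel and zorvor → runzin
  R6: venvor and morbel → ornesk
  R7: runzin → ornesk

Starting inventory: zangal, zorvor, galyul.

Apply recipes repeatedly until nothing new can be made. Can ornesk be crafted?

Using R1, galyul and zorvor make morbel.
morbel and zorvor → runzin (R5).
Using R7, runzin makes ornesk.

Yes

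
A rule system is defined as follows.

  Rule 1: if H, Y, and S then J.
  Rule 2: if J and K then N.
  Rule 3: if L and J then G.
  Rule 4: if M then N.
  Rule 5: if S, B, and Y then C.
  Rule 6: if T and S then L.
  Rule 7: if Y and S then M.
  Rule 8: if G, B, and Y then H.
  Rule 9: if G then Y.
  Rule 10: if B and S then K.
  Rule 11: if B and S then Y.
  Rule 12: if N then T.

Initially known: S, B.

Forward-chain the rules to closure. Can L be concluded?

Yes

From B and S, Rule 11 gives Y.
Y and S hold, so M follows (Rule 7).
M holds, so N follows (Rule 4).
N holds, so T follows (Rule 12).
T and S hold, so L follows (Rule 6).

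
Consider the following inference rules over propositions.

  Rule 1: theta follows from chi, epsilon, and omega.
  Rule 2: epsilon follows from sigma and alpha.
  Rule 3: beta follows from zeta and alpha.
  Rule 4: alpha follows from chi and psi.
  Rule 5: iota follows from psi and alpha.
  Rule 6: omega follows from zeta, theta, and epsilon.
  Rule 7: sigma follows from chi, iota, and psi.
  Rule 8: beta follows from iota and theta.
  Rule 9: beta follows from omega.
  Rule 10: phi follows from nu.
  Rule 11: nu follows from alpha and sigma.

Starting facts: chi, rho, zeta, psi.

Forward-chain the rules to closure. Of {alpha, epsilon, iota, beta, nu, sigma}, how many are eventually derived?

6

From chi and psi, Rule 4 gives alpha.
zeta and alpha hold, so beta follows (Rule 3).
From psi and alpha, Rule 5 gives iota.
chi, iota, and psi hold, so sigma follows (Rule 7).
From sigma and alpha, Rule 2 gives epsilon.
alpha and sigma hold, so nu follows (Rule 11).
alpha: reached.
epsilon: reached.
iota: reached.
beta: reached.
nu: reached.
sigma: reached.
All 6 are reached.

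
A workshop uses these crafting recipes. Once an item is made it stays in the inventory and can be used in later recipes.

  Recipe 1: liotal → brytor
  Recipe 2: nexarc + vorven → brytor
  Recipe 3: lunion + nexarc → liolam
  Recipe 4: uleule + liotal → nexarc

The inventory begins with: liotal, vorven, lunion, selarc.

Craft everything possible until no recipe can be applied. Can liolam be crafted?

liolam would need lunion and nexarc (Recipe 3), but nexarc is never obtained.

No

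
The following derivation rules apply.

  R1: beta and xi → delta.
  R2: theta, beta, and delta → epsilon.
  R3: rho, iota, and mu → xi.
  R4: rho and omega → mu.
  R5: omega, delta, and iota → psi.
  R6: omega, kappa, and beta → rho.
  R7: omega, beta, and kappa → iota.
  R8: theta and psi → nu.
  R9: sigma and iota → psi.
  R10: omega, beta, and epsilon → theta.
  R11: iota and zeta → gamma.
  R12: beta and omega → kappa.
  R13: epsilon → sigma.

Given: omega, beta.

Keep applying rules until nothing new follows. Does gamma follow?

No

gamma would need iota and zeta (R11), but zeta is never established.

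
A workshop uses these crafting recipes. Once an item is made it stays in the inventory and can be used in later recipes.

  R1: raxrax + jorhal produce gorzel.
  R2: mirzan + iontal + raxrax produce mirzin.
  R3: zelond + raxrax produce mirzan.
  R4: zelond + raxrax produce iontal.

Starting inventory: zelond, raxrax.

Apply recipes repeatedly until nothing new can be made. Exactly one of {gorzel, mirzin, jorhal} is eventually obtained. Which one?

zelond + raxrax → mirzan (R3).
zelond + raxrax → iontal (R4).
Using R2, mirzan, iontal, and raxrax make mirzin.
No rule produces jorhal, and it is not given. gorzel would need raxrax and jorhal (R1), but jorhal is never obtained.

mirzin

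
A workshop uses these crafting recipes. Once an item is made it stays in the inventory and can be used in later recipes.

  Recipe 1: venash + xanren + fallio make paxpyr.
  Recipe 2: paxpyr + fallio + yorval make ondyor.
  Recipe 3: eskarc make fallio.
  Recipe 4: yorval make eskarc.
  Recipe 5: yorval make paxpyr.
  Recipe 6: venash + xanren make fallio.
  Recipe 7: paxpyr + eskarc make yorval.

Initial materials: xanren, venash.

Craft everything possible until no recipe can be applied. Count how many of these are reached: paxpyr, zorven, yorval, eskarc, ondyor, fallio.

2

venash + xanren → fallio (Recipe 6).
Using Recipe 1, venash, xanren, and fallio make paxpyr.
paxpyr: reached.
No rule produces zorven, and it is not given.
yorval would need paxpyr and eskarc (Recipe 7), but eskarc is never obtained.
eskarc would need yorval (Recipe 4), but yorval is never obtained.
ondyor would need paxpyr, fallio, and yorval (Recipe 2), but yorval is never obtained.
fallio: reached.
Reached: paxpyr and fallio — 2 of the 6.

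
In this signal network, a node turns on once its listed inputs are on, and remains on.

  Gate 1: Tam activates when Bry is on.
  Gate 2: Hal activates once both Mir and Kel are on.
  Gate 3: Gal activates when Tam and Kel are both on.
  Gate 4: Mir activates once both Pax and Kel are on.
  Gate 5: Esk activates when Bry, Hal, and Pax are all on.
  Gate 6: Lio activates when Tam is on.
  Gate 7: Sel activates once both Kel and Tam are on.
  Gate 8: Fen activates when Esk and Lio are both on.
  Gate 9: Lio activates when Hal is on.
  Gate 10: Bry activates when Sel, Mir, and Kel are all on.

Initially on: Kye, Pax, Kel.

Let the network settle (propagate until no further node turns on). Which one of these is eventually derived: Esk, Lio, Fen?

Pax and Kel are on, so Mir activates (Gate 4).
Gate 2: Mir and Kel on → Hal on.
Hal is on, so Lio activates (Gate 9).
Esk would need Bry, Hal, and Pax (Gate 5), but Bry never turns on. Fen would need Esk and Lio (Gate 8), but Esk never turns on.

Lio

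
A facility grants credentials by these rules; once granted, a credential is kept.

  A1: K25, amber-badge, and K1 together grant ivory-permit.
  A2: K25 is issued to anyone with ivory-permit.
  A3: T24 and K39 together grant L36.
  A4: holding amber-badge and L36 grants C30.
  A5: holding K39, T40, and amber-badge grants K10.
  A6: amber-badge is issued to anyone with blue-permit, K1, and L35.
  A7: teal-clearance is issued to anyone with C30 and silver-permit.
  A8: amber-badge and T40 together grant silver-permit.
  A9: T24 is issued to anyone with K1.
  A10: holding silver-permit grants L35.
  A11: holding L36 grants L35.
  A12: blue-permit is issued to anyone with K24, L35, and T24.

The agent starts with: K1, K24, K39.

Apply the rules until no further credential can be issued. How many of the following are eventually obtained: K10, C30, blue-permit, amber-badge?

3

Holding K1 grants T24 (A9).
Holding T24 and K39 grants L36 (A3).
Holding L36 grants L35 (A11).
Holding K24, L35, and T24 grants blue-permit (A12).
Holding blue-permit, K1, and L35 grants amber-badge (A6).
Holding amber-badge and L36 grants C30 (A4).
K10 would need K39, T40, and amber-badge (A5), but T40 is never granted.
C30: reached.
blue-permit: reached.
amber-badge: reached.
Reached: C30, blue-permit, and amber-badge — 3 of the 4.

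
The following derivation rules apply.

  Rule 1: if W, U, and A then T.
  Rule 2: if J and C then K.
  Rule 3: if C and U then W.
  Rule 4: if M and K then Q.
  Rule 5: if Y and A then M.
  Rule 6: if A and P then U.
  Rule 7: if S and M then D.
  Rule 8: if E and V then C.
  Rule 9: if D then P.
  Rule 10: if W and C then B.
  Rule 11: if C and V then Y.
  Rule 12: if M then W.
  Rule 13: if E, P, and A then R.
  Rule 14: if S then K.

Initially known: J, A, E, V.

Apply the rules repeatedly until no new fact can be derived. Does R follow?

R would need E, P, and A (Rule 13), but P is never established.

No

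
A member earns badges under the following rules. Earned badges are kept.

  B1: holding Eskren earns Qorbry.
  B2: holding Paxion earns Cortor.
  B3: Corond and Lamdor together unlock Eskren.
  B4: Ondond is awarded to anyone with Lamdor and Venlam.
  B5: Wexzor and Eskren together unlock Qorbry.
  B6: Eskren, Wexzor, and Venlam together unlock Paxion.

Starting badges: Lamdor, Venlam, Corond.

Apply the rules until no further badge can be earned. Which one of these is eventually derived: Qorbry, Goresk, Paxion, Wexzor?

Qorbry

With Corond and Lamdor, Eskren is earned (B3).
With Eskren, Qorbry is earned (B1).
No rule produces Wexzor, and it is not given. Paxion would need Eskren, Wexzor, and Venlam (B6), but Wexzor is never earned. No rule produces Goresk, and it is not given.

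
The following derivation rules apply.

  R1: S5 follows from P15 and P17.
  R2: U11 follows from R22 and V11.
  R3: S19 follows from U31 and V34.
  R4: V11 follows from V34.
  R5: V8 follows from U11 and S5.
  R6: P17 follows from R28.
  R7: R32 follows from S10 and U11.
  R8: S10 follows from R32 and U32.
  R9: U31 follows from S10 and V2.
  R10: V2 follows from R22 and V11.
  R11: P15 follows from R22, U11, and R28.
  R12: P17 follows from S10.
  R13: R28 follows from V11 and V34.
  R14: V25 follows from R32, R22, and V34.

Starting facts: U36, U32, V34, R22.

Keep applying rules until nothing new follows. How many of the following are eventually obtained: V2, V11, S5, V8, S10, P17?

5

V34 holds, so V11 follows (R4).
R22 and V11 hold, so U11 follows (R2).
V11 and V34 hold, so R28 follows (R13).
From R22 and V11, R10 gives V2.
R22, U11, and R28 hold, so P15 follows (R11).
From R28, R6 gives P17.
P15 and P17 hold, so S5 follows (R1).
U11 and S5 hold, so V8 follows (R5).
V2: reached.
V11: reached.
S5: reached.
V8: reached.
S10 would need R32 and U32 (R8), but R32 is never established.
P17: reached.
Reached: V2, V11, S5, V8, and P17 — 5 of the 6.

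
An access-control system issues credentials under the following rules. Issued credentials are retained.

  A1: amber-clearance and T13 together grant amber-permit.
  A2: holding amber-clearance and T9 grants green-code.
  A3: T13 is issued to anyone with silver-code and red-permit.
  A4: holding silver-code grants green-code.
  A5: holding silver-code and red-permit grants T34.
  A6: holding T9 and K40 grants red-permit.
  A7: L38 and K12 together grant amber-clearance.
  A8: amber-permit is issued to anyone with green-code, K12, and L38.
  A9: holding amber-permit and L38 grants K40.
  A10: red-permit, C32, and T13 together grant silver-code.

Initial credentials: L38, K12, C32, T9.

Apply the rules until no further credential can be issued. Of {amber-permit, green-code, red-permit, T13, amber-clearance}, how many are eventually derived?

4

Holding L38 and K12 grants amber-clearance (A7).
Holding amber-clearance and T9 grants green-code (A2).
Holding green-code, K12, and L38 grants amber-permit (A8).
Holding amber-permit and L38 grants K40 (A9).
Holding T9 and K40 grants red-permit (A6).
amber-permit: reached.
green-code: reached.
red-permit: reached.
T13 would need silver-code and red-permit (A3), but silver-code is never granted.
amber-clearance: reached.
Reached: amber-permit, green-code, red-permit, and amber-clearance — 4 of the 5.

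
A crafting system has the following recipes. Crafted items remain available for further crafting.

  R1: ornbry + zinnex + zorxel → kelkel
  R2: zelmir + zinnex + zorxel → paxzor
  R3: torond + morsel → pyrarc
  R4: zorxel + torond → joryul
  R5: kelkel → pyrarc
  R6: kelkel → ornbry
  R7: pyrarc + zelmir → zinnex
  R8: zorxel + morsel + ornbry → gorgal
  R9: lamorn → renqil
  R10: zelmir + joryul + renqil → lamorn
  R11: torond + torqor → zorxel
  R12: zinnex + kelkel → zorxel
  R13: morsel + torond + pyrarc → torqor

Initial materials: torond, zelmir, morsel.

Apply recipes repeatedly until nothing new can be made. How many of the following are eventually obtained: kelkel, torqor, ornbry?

1

torond + morsel → pyrarc (R3).
Using R13, morsel, torond, and pyrarc make torqor.
kelkel would need ornbry, zinnex, and zorxel (R1), but ornbry is never obtained.
torqor: reached.
ornbry would need kelkel (R6), but kelkel is never obtained.
Reached: torqor — 1 of the 3.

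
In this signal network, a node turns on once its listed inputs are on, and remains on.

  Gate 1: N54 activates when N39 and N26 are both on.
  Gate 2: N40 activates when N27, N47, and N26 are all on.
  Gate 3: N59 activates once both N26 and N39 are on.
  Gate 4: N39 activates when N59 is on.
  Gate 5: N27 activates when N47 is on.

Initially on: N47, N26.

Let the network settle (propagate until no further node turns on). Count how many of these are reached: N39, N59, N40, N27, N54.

2

Gate 5: N47 on → N27 on.
N27, N47, and N26 are on, so N40 activates (Gate 2).
N39 would need N59 (Gate 4), but N59 never turns on.
N59 would need N26 and N39 (Gate 3), but N39 never turns on.
N40: reached.
N27: reached.
N54 would need N39 and N26 (Gate 1), but N39 never turns on.
Reached: N40 and N27 — 2 of the 5.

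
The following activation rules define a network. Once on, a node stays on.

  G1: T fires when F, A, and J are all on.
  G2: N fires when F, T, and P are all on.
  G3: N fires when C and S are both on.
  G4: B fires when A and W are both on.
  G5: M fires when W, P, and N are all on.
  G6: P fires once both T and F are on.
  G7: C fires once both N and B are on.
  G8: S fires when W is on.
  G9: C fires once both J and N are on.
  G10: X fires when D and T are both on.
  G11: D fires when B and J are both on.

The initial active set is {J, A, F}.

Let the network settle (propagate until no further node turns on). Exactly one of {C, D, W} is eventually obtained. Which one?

F, A, and J are on, so T fires (G1).
G6: T and F on → P on.
G2: F, T, and P on → N on.
J and N are on, so C fires (G9).
D would need B and J (G11), but B never turns on. No rule produces W, and it is not given.

C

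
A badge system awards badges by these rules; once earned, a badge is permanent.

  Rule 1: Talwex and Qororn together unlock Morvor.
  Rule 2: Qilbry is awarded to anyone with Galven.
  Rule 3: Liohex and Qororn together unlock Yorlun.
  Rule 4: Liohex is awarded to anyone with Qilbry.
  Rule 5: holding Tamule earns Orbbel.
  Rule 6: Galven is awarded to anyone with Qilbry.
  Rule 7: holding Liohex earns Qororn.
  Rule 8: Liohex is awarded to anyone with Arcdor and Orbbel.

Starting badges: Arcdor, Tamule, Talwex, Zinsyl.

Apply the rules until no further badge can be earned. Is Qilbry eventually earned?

No

Qilbry would need Galven (Rule 2), but Galven is never earned.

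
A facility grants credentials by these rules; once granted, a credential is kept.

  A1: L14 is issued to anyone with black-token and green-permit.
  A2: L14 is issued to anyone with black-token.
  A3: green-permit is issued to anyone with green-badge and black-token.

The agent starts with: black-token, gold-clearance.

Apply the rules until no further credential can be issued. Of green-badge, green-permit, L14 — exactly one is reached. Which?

L14

Holding black-token grants L14 (A2).
green-permit would need green-badge and black-token (A3), but green-badge is never granted. No rule produces green-badge, and it is not given.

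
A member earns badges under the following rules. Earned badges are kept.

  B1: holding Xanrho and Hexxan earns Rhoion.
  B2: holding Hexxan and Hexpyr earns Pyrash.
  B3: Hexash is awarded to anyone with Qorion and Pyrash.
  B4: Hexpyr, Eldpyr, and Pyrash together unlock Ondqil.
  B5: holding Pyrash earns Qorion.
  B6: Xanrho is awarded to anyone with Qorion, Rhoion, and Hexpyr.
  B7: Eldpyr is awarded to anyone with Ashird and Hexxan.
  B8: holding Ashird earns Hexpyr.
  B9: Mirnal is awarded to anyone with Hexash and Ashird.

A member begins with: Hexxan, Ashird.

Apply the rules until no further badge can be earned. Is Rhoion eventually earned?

No

Rhoion would need Xanrho and Hexxan (B1), but Xanrho is never earned.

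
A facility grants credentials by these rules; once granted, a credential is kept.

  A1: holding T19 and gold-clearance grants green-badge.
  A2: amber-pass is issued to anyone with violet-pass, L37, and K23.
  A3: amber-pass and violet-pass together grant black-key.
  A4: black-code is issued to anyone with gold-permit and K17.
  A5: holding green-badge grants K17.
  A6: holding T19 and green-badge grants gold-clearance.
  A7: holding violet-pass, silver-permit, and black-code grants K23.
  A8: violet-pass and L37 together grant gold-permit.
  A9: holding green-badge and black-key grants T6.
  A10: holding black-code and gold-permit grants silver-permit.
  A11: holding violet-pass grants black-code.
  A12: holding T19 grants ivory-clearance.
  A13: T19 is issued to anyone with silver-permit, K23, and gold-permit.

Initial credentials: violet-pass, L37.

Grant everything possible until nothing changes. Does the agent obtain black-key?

Holding violet-pass grants black-code (A11).
Holding violet-pass and L37 grants gold-permit (A8).
Holding black-code and gold-permit grants silver-permit (A10).
Holding violet-pass, silver-permit, and black-code grants K23 (A7).
Holding violet-pass, L37, and K23 grants amber-pass (A2).
Holding amber-pass and violet-pass grants black-key (A3).

Yes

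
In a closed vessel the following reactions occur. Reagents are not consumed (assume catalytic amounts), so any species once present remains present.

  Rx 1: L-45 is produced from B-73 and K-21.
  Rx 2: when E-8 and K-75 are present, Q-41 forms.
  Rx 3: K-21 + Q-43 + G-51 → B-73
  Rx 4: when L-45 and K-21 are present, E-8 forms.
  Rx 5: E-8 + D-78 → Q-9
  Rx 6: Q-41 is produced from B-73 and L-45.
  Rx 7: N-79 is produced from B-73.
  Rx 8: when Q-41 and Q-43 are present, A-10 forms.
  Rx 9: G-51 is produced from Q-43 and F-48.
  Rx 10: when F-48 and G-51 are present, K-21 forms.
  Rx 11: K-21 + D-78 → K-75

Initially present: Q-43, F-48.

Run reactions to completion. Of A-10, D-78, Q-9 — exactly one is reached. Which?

A-10

Q-43 and F-48 present → G-51 forms (Rx 9).
F-48 and G-51 present → K-21 forms (Rx 10).
K-21, Q-43, and G-51 present → B-73 forms (Rx 3).
B-73 and K-21 present → L-45 forms (Rx 1).
B-73 and L-45 present → Q-41 forms (Rx 6).
Q-41 and Q-43 present → A-10 forms (Rx 8).
No rule produces D-78, and it is not given. Q-9 would need E-8 and D-78 (Rx 5), but D-78 never forms.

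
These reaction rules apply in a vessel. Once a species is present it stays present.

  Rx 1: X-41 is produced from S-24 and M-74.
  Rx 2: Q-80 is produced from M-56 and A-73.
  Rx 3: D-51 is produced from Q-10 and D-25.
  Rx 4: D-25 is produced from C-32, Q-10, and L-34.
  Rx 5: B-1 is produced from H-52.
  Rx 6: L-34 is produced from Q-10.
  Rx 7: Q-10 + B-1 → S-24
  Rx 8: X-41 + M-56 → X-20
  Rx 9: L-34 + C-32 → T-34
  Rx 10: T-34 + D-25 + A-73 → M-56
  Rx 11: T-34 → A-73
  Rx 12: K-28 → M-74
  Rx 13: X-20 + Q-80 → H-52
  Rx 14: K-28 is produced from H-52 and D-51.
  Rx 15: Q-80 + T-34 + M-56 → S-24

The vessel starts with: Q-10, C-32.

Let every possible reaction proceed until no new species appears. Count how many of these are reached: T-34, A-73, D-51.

Q-10 present → L-34 forms (Rx 6).
C-32, Q-10, and L-34 present → D-25 forms (Rx 4).
L-34 and C-32 present → T-34 forms (Rx 9).
Q-10 and D-25 present → D-51 forms (Rx 3).
T-34 present → A-73 forms (Rx 11).
T-34: reached.
A-73: reached.
D-51: reached.
All 3 are reached.

3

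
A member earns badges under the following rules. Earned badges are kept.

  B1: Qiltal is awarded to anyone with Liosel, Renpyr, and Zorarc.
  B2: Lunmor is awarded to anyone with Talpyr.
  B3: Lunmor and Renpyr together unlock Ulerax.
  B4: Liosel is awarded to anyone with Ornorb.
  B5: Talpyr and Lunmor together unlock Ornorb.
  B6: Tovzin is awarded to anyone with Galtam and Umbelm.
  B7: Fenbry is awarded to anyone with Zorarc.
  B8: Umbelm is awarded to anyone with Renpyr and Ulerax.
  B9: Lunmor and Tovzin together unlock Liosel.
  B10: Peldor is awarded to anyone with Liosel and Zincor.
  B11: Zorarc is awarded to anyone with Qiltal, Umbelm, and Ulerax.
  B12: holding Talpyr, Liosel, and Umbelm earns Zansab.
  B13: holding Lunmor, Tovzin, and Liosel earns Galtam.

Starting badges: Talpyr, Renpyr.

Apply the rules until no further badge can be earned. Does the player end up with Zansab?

With Talpyr, Lunmor is earned (B2).
With Talpyr and Lunmor, Ornorb is earned (B5).
With Lunmor and Renpyr, Ulerax is earned (B3).
With Ornorb, Liosel is earned (B4).
With Renpyr and Ulerax, Umbelm is earned (B8).
With Talpyr, Liosel, and Umbelm, Zansab is earned (B12).

Yes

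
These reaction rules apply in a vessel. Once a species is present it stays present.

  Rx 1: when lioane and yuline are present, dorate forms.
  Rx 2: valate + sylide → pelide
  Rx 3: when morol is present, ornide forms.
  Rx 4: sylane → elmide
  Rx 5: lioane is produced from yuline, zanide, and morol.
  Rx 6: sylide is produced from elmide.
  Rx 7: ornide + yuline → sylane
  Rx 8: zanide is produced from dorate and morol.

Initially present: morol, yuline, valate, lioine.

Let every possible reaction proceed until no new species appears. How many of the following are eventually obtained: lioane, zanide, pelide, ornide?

morol present → ornide forms (Rx 3).
ornide and yuline present → sylane forms (Rx 7).
sylane present → elmide forms (Rx 4).
elmide present → sylide forms (Rx 6).
valate and sylide present → pelide forms (Rx 2).
lioane would need yuline, zanide, and morol (Rx 5), but zanide never forms.
zanide would need dorate and morol (Rx 8), but dorate never forms.
pelide: reached.
ornide: reached.
Reached: pelide and ornide — 2 of the 4.

2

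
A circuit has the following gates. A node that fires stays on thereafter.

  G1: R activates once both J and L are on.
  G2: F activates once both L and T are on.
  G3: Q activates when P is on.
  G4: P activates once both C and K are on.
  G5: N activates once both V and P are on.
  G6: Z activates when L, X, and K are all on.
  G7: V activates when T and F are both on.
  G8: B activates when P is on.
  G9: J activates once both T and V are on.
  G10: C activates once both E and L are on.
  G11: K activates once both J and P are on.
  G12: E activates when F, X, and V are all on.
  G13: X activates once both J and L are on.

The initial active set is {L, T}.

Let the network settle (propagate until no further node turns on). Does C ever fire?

L and T are on, so F activates (G2).
T and F are on, so V activates (G7).
T and V are on, so J activates (G9).
J and L are on, so X activates (G13).
F, X, and V are on, so E activates (G12).
G10: E and L on → C on.

Yes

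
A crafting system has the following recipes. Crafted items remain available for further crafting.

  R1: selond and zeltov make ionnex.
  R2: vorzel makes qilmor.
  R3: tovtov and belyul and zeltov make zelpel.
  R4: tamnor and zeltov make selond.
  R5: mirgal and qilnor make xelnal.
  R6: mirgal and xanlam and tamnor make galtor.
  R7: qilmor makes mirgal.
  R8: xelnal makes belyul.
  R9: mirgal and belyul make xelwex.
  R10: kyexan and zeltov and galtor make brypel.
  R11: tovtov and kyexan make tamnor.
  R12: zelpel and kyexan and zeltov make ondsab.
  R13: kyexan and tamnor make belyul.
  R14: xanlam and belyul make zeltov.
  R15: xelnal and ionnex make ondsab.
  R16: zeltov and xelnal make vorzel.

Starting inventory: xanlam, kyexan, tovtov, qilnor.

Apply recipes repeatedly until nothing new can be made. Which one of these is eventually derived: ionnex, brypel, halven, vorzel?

Using R11, tovtov and kyexan make tamnor.
kyexan and tamnor → belyul (R13).
Using R14, xanlam and belyul make zeltov.
tamnor and zeltov → selond (R4).
selond and zeltov → ionnex (R1).
vorzel would need zeltov and xelnal (R16), but xelnal is never obtained. brypel would need kyexan, zeltov, and galtor (R10), but galtor is never obtained. No rule produces halven, and it is not given.

ionnex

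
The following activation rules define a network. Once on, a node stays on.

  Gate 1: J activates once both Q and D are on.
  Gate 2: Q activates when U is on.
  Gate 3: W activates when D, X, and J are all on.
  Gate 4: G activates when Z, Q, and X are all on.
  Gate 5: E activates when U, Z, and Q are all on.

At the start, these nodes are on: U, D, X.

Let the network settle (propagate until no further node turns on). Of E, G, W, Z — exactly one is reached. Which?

U is on, so Q activates (Gate 2).
Q and D are on, so J activates (Gate 1).
D, X, and J are on, so W activates (Gate 3).
No rule produces Z, and it is not given. G would need Z, Q, and X (Gate 4), but Z never turns on. E would need U, Z, and Q (Gate 5), but Z never turns on.

W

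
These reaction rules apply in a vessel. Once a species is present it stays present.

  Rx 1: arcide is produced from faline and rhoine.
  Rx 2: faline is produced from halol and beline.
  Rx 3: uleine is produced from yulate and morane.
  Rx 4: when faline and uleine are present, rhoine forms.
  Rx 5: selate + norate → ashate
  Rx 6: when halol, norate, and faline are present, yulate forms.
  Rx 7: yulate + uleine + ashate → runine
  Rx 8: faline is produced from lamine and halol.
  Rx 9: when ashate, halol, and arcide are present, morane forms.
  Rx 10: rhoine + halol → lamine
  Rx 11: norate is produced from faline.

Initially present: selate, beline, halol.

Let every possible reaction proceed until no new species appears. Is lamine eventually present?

No

lamine would need rhoine and halol (Rx 10), but rhoine never forms.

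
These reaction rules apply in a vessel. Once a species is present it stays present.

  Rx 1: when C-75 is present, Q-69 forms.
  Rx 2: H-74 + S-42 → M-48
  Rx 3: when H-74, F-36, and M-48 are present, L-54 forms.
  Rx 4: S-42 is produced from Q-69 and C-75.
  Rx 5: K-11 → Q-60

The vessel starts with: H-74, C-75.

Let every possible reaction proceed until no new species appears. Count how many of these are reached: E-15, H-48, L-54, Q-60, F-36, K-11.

0

No rule produces E-15, and it is not given.
No rule produces H-48, and it is not given.
L-54 would need H-74, F-36, and M-48 (Rx 3), but F-36 never forms.
Q-60 would need K-11 (Rx 5), but K-11 never forms.
No rule produces F-36, and it is not given.
No rule produces K-11, and it is not given.
None of the 6 are reached.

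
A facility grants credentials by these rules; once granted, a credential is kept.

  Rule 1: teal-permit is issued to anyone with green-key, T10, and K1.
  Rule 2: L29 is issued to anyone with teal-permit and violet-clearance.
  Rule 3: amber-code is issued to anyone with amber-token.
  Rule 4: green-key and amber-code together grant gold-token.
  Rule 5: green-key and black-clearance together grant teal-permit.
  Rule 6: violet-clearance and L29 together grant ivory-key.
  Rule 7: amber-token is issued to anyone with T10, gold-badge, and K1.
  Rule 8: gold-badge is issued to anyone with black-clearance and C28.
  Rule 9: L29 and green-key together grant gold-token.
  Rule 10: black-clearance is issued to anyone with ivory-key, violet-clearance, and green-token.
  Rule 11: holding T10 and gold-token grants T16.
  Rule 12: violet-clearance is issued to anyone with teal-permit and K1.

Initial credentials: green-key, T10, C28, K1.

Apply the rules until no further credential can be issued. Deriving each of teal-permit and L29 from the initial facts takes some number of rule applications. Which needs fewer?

teal-permit: Holding green-key, T10, and K1 grants teal-permit (Rule 1). [1 rule application]
L29: Holding green-key, T10, and K1 grants teal-permit (Rule 1). Holding teal-permit and K1 grants violet-clearance (Rule 12). Holding teal-permit and violet-clearance grants L29 (Rule 2). [3 rule applications]
teal-permit needs fewer.

teal-permit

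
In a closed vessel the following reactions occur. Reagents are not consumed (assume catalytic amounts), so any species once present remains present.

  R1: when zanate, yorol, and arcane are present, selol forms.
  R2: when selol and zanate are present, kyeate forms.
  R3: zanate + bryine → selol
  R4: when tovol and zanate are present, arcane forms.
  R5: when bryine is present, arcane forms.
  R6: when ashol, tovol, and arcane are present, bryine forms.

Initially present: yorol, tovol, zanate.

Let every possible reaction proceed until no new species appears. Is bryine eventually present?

No

bryine would need ashol, tovol, and arcane (R6), but ashol never forms.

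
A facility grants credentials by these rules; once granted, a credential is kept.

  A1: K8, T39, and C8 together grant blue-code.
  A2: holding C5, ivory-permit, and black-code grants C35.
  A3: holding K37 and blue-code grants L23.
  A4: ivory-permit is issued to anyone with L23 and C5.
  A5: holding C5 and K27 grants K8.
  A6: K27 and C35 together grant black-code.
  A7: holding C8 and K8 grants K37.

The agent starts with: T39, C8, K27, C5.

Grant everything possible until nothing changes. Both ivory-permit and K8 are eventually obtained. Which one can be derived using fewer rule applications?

K8: Holding C5 and K27 grants K8 (A5). [1 rule application]
ivory-permit: Holding C5 and K27 grants K8 (A5). Holding C8 and K8 grants K37 (A7). Holding K8, T39, and C8 grants blue-code (A1). Holding K37 and blue-code grants L23 (A3). Holding L23 and C5 grants ivory-permit (A4). [5 rule applications]
K8 needs fewer.

K8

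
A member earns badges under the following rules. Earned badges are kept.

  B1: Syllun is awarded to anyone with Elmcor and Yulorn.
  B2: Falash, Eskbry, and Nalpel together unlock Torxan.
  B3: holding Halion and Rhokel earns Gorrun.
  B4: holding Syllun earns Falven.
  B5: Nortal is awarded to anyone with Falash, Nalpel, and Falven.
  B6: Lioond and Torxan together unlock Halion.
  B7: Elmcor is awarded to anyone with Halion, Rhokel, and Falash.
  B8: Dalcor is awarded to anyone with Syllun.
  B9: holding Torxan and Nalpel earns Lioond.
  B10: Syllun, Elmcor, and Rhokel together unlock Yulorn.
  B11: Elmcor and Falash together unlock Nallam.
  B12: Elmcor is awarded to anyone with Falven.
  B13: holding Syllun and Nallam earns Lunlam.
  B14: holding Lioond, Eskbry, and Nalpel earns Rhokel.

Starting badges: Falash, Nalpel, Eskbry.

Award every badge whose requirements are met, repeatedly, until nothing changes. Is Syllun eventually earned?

Syllun would need Elmcor and Yulorn (B1), but Yulorn is never earned.

No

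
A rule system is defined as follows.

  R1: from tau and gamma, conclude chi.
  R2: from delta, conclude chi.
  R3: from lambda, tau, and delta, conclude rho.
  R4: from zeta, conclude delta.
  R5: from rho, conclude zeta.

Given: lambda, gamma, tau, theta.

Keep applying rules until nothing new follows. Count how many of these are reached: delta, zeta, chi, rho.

1

tau and gamma hold, so chi follows (R1).
delta would need zeta (R4), but zeta is never established.
zeta would need rho (R5), but rho is never established.
chi: reached.
rho would need lambda, tau, and delta (R3), but delta is never established.
Reached: chi — 1 of the 4.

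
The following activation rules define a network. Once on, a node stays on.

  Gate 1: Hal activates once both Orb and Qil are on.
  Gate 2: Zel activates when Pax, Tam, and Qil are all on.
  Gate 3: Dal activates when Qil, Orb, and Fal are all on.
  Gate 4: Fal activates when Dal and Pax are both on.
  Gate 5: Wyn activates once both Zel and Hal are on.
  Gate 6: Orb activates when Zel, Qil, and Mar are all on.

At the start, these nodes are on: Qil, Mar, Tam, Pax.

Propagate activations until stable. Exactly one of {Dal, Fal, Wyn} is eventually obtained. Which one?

Pax, Tam, and Qil are on, so Zel activates (Gate 2).
Zel, Qil, and Mar are on, so Orb activates (Gate 6).
Orb and Qil are on, so Hal activates (Gate 1).
Zel and Hal are on, so Wyn activates (Gate 5).
Dal would need Qil, Orb, and Fal (Gate 3), but Fal never turns on. Fal would need Dal and Pax (Gate 4), but Dal never turns on.

Wyn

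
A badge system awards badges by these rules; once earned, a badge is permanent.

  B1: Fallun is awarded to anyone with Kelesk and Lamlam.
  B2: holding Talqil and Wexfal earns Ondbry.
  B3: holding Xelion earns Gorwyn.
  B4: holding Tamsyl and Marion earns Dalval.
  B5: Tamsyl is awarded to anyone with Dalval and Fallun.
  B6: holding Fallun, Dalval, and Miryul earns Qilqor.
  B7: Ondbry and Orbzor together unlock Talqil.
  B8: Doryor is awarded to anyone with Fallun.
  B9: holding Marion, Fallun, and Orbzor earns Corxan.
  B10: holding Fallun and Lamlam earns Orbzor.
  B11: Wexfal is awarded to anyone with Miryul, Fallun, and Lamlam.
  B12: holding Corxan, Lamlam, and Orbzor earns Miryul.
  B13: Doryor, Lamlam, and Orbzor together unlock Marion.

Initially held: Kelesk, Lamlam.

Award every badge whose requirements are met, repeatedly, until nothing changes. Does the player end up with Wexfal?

With Kelesk and Lamlam, Fallun is earned (B1).
With Fallun and Lamlam, Orbzor is earned (B10).
With Fallun, Doryor is earned (B8).
With Doryor, Lamlam, and Orbzor, Marion is earned (B13).
With Marion, Fallun, and Orbzor, Corxan is earned (B9).
With Corxan, Lamlam, and Orbzor, Miryul is earned (B12).
With Miryul, Fallun, and Lamlam, Wexfal is earned (B11).

Yes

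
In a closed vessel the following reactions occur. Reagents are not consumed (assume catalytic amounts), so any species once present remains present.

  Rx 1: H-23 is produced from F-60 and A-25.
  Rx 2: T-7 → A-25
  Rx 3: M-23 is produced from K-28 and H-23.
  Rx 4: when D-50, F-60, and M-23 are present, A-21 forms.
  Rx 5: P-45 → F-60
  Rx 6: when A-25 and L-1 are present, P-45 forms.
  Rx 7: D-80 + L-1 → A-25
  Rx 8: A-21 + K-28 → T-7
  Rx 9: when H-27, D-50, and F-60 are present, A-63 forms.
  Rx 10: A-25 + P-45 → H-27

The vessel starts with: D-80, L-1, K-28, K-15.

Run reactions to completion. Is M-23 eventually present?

D-80 and L-1 present → A-25 forms (Rx 7).
A-25 and L-1 present → P-45 forms (Rx 6).
P-45 present → F-60 forms (Rx 5).
F-60 and A-25 present → H-23 forms (Rx 1).
K-28 and H-23 present → M-23 forms (Rx 3).

Yes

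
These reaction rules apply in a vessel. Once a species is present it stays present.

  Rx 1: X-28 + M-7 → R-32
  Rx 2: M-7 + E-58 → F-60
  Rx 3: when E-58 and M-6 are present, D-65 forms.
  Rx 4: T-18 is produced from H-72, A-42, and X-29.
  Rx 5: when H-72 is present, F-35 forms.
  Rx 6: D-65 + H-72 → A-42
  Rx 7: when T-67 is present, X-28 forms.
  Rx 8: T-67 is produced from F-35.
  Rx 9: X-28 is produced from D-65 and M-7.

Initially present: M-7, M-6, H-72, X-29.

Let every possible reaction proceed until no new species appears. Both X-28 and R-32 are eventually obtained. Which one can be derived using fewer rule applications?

X-28

X-28: H-72 present → F-35 forms (Rx 5). F-35 present → T-67 forms (Rx 8). T-67 present → X-28 forms (Rx 7). [3 rule applications]
R-32: H-72 present → F-35 forms (Rx 5). F-35 present → T-67 forms (Rx 8). T-67 present → X-28 forms (Rx 7). X-28 and M-7 present → R-32 forms (Rx 1). [4 rule applications]
X-28 needs fewer.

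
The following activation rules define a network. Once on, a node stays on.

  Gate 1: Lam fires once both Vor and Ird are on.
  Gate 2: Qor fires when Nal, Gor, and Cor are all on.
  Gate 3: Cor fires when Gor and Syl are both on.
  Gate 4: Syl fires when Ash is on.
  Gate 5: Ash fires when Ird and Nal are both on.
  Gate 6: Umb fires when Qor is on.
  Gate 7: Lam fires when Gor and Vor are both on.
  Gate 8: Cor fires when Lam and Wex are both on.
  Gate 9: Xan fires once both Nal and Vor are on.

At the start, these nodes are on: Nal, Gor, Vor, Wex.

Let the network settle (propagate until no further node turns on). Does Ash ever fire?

No

Ash would need Ird and Nal (Gate 5), but Ird never turns on.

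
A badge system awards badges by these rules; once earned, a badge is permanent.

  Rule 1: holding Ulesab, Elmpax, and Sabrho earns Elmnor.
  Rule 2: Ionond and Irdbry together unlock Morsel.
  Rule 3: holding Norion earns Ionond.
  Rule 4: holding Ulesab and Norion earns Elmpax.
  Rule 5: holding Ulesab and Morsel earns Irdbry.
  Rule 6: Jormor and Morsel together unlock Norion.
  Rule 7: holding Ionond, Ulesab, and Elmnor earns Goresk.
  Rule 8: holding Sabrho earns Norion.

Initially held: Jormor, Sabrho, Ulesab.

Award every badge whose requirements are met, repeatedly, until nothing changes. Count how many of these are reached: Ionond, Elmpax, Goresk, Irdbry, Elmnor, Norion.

With Sabrho, Norion is earned (Rule 8).
With Ulesab and Norion, Elmpax is earned (Rule 4).
With Norion, Ionond is earned (Rule 3).
With Ulesab, Elmpax, and Sabrho, Elmnor is earned (Rule 1).
With Ionond, Ulesab, and Elmnor, Goresk is earned (Rule 7).
Ionond: reached.
Elmpax: reached.
Goresk: reached.
Irdbry would need Ulesab and Morsel (Rule 5), but Morsel is never earned.
Elmnor: reached.
Norion: reached.
Reached: Ionond, Elmpax, Goresk, Elmnor, and Norion — 5 of the 6.

5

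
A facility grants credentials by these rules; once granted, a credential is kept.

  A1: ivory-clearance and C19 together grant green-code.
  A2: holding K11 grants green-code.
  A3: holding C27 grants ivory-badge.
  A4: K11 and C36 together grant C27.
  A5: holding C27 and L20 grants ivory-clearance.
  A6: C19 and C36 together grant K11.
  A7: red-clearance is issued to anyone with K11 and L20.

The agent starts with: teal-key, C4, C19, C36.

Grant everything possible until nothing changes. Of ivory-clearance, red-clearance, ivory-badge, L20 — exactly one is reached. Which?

Holding C19 and C36 grants K11 (A6).
Holding K11 and C36 grants C27 (A4).
Holding C27 grants ivory-badge (A3).
ivory-clearance would need C27 and L20 (A5), but L20 is never granted. red-clearance would need K11 and L20 (A7), but L20 is never granted. No rule produces L20, and it is not given.

ivory-badge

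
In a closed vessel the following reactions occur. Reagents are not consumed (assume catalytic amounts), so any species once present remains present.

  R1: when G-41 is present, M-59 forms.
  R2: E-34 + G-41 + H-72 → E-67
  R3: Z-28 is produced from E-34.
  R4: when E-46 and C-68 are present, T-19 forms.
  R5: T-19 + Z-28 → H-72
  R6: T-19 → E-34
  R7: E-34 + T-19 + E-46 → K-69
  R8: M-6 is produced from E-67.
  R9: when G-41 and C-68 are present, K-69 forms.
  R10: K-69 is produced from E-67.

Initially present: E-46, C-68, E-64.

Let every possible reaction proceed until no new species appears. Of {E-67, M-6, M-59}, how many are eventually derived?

0

E-67 would need E-34, G-41, and H-72 (R2), but G-41 never forms.
M-6 would need E-67 (R8), but E-67 never forms.
M-59 would need G-41 (R1), but G-41 never forms.
None of the 3 are reached.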